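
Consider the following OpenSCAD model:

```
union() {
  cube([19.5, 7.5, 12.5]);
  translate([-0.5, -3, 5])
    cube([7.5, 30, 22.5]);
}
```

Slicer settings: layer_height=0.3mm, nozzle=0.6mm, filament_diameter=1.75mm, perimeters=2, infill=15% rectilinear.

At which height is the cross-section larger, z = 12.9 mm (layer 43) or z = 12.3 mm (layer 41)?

Layer 43 (z = 12.9): the cube is absent (z outside [0, 12.5]); the cube at (-0.5, -3) (footprint 7.5×30) is included at this height (area 225.00 mm²); Combining (union): only the 7.5×30 cube at (-0.5, -3) is present, so the union is just that shape — area = 225.00 mm². So its area = 225.00 mm². Layer 41 (z = 12.3): the cube (footprint 19.5×7.5) is included at this height (area 146.25 mm²); the cube at (-0.5, -3) (footprint 7.5×30) is included at this height (area 225.00 mm²); Merging all regions: the regions partially overlap — summed areas 371.25 mm² minus the doubly-counted overlap 52.50 mm² gives 318.75 mm² — area = 318.75 mm². So its area = 318.75 mm². Layer 41 is larger (318.75 vs 225.00 mm²).

layer 41 (z = 12.3 mm)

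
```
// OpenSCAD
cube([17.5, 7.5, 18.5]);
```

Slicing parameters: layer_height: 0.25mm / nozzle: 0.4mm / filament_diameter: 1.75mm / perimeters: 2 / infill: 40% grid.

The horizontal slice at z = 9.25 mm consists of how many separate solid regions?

At z = 9.25 mm: the cube (footprint 17.5×7.5) is included at this height. The result has 1 disconnected region.

1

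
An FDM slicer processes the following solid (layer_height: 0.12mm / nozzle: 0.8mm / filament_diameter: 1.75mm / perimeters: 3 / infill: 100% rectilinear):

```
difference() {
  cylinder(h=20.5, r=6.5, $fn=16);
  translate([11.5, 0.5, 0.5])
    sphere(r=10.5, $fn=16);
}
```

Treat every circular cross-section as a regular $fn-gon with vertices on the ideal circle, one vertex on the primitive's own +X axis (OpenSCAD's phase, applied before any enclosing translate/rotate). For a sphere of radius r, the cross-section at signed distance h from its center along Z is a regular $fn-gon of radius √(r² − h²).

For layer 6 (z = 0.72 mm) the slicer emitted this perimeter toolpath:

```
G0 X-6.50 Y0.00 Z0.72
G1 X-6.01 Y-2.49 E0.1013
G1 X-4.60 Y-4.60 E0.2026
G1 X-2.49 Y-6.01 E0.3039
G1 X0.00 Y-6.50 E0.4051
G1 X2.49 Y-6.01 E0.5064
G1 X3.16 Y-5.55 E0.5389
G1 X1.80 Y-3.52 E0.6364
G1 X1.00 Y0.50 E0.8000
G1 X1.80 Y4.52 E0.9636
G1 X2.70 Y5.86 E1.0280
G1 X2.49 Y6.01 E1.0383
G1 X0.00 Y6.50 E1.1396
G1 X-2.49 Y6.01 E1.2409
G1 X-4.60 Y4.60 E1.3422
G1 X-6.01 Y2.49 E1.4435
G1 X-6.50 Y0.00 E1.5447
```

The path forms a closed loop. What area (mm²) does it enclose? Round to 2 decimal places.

Apply the shoelace formula to the sequence of (X, Y) vertices; enclosed area = 86.97 mm².

86.97 mm²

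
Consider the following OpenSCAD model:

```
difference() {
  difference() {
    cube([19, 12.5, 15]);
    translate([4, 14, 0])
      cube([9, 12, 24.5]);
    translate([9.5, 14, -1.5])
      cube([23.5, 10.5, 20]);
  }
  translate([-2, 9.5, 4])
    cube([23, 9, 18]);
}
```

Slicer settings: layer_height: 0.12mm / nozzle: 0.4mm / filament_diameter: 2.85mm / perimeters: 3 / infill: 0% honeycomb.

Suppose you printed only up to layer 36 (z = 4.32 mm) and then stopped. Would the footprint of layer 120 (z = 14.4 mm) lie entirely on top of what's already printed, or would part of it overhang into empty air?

Compare the two slices. At z = 4.32: the cube (footprint 19×12.5) is included at this height (area 237.50 mm²); the cube at (4, 14) (footprint 9×12) is included at this height (area 108.00 mm²); the 23.5×10.5 cube at (9.5, 14) contributes its full rectangle (area 246.75 mm²); After the difference (first − rest): starting from the 19×12.5 cube (237.50 mm²), the 9×12 cube at (4, 14) misses the remaining region (no effect); the 23.5×10.5 cube at (9.5, 14) misses the remaining region (no effect) — area = 237.50 mm²; the 23×9 cube at (-2, 9.5) contributes its full rectangle (area 207.00 mm²); After the difference (first − rest): starting from the result so far (237.50 mm²), the 23×9 cube at (-2, 9.5) partially overlaps it — only the 57.00 mm² overlap (of its 207.00 mm²) is removed, clipping the outline — area = 180.50 mm². At z = 14.4: the cube is present — its section is the full 19×12.5 rectangle (area 237.50 mm²); the cube at (4, 14) is present — its section is the full 9×12 rectangle (area 108.00 mm²); the cube at (9.5, 14) is present — its section is the full 23.5×10.5 rectangle (area 246.75 mm²); Subtracting the remaining from the first: starting from the 19×12.5 cube (237.50 mm²), the 9×12 cube at (4, 14) misses the remaining region (no effect); the 23.5×10.5 cube at (9.5, 14) misses the remaining region (no effect) — area = 237.50 mm²; the cube at (-2, 9.5) (footprint 23×9) is included at this height (area 207.00 mm²); After the difference (first − rest): starting from that combined region (237.50 mm²), the 23×9 cube at (-2, 9.5) partially overlaps it — only the 57.00 mm² overlap (of its 207.00 mm²) is removed, clipping the outline — area = 180.50 mm². Checking containment: the cross-section at z = 14.4 is a subset of the cross-section at z = 4.32.

entirely on top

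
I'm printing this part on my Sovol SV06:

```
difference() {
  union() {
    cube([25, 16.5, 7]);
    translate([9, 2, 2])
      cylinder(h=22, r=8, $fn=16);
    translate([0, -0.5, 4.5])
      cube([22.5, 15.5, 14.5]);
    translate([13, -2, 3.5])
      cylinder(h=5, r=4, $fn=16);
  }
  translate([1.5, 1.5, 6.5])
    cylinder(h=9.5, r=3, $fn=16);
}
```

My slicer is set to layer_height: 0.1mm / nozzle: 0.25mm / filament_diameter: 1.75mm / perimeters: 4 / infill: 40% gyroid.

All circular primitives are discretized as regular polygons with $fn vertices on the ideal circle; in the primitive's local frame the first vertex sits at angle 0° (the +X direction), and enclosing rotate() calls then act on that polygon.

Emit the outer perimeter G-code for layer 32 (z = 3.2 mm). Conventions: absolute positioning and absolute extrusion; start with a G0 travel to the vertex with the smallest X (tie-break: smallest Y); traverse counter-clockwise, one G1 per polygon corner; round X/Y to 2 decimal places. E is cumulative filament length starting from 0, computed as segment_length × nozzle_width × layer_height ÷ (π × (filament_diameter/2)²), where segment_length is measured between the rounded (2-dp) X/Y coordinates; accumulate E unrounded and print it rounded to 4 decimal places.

G0 X0.00 Y0.00 Z3.20
G1 X1.40 Y0.00 E0.0146
G1 X1.61 Y-1.06 E0.0258
G1 X3.34 Y-3.66 E0.0582
G1 X5.94 Y-5.39 E0.0907
G1 X9.00 Y-6.00 E0.1231
G1 X12.06 Y-5.39 E0.1556
G1 X14.66 Y-3.66 E0.1880
G1 X16.39 Y-1.06 E0.2205
G1 X16.60 Y0.00 E0.2317
G1 X25.00 Y0.00 E0.3190
G1 X25.00 Y16.50 E0.4905
G1 X0.00 Y16.50 E0.7504
G1 X0.00 Y0.00 E0.9219

At z = 3.2 mm: the cube is present — its section is the full 25×16.5 rectangle; the r=8 cylinder at (9, 2) contributes a regular 16-gon of circumradius 8; the cube at (0, -0.5) is not intersected at this z (z outside [4.5, 19]); the cylinder at (13, -2) is not intersected at this z (z outside [3.5, 8.5]); Taking the union: the regions partially overlap (shared area 129.17 mm²), so overlapping operands fuse into one piece — 1 connected region; the cylinder at (1.5, 1.5) is absent (z outside [6.5, 16]); Taking the first minus the rest: none of the subtracted shapes is present at this height, so the result so far is unchanged — 1 connected region. The outline is a single polygon with 13 vertices. Extrusion per mm of travel: 0.25 × 0.1 / (π × 0.875²) = 0.010394. Accumulating E over each segment gives final E = 0.9219.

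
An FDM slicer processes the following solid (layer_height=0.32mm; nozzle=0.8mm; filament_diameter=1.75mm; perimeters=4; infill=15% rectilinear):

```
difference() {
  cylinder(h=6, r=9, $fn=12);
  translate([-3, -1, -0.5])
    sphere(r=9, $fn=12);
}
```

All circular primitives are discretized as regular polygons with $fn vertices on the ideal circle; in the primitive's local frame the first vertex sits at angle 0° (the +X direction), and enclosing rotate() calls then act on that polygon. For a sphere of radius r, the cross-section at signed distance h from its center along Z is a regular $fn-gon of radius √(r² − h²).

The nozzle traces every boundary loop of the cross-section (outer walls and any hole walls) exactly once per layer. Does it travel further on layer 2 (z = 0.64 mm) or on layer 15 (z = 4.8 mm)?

Layer 2 (z = 0.64): the r=9 cylinder contributes a regular 12-gon of circumradius 9 (perimeter = 2·12·9.000·sin(180°/12) = 55.90 mm); the sphere at (-3, -1): section is a regular 12-gon, circumradius = √(r²−h²) = √(9²−1.14²) = 8.928 (perimeter = 2·12·8.928·sin(180°/12) = 55.45 mm); Subtracting the remaining from the first: starting from the r=9 cylinder, the r=9 sphere at (-3, -1) partially overlaps it — only the 186.04 mm² overlap (of its 239.10 mm²) is removed, clipping the outline — boundary = 56.24 mm. So its perimeter = 56.24 mm. Layer 15 (z = 4.8): the cylinder: section is a regular 12-gon, circumradius r=9 (perimeter = 2·12·9.000·sin(180°/12) = 55.90 mm); the r=9 sphere at (-3, -1) contributes a regular 12-gon of circumradius √(9²−5.3²) = 7.274 (perimeter = 2·12·7.274·sin(180°/12) = 45.18 mm); Taking the first minus the rest: starting from the r=9 cylinder, the r=9 sphere at (-3, -1) partially overlaps it — only the 143.51 mm² overlap (of its 158.73 mm²) is removed, clipping the outline — boundary = 68.76 mm. So its perimeter = 68.76 mm. Layer 15 is larger (68.76 vs 56.24 mm).

layer 15 (z = 4.8 mm)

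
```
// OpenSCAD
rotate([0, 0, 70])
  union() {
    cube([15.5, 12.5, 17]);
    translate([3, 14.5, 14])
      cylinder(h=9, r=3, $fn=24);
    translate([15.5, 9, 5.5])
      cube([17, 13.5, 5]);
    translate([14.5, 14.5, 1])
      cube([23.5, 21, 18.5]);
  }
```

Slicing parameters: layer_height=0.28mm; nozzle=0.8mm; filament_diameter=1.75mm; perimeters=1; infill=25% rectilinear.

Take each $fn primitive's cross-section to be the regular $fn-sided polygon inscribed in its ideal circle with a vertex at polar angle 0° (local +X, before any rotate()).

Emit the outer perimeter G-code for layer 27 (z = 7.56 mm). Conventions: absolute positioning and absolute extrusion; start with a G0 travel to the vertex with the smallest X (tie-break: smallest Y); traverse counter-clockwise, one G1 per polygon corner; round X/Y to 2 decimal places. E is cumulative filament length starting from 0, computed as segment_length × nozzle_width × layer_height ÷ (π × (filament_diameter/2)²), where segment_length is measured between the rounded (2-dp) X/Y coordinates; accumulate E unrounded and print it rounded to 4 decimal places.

G0 X-28.40 Y25.77 Z7.56
G1 X-8.67 Y18.58 E1.9556
G1 X-8.32 Y19.52 E2.0490
G1 X-6.44 Y18.84 E2.2352
G1 X-11.75 Y4.28 E3.6785
G1 X0.00 Y0.00 E4.8431
G1 X5.30 Y14.57 E6.2870
G1 X-3.16 Y17.64 E7.1251
G1 X2.66 Y33.62 E8.7089
G1 X-2.51 Y35.50 E9.2213
G1 X-0.63 Y40.67 E9.7336
G1 X-20.36 Y47.85 E11.6889
G1 X-28.40 Y25.77 E13.8772

At z = 7.56 mm: the cube is present — its section is the full 15.5×12.5 rectangle; the cylinder at (3, 14.5) is absent (z outside [14, 23]); the cube at (15.5, 9) is present — its section is the full 17×13.5 rectangle; the 23.5×21 cube at (14.5, 14.5) contributes its full rectangle; Taking the union: the regions partially overlap (shared area 136.00 mm²), so overlapping operands fuse into one piece — 1 connected region; (rotated 70° about Z; rotation is an isometry so areas/perimeters/island counts are preserved). The outline is a single polygon with 12 vertices. Extrusion per mm of travel: 0.8 × 0.28 / (π × 0.875²) = 0.093128. Accumulating E over each segment gives final E = 13.8772.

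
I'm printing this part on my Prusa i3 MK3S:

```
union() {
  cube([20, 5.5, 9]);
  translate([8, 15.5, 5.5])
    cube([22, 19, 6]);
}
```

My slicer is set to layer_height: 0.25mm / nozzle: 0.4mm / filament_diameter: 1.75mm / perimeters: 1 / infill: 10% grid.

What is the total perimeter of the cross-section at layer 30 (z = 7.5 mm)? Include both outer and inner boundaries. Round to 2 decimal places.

133.00 mm

At z = 7.5 mm: the cube (footprint 20×5.5) is included at this height (perimeter 51.00 mm); the cube at (8, 15.5) is present — its section is the full 22×19 rectangle (perimeter 82.00 mm); Taking the union: the 2 present regions are separate (no shared area or edge), so areas and boundary lengths simply add and each stays a separate island — boundary = 133.00 mm. Overall, the cross-section has 2 separate islands. Total boundary length (outer) = 133.00 mm.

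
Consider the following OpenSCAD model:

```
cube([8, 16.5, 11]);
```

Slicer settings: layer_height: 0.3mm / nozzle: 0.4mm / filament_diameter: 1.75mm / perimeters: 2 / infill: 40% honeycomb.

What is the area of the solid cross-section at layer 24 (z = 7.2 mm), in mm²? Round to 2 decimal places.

At z = 7.2 mm: the 8×16.5 cube contributes its full rectangle (area 132.00 mm²). Overall, the cross-section is a single solid region. Net area = 132.00 mm².

132.00 mm²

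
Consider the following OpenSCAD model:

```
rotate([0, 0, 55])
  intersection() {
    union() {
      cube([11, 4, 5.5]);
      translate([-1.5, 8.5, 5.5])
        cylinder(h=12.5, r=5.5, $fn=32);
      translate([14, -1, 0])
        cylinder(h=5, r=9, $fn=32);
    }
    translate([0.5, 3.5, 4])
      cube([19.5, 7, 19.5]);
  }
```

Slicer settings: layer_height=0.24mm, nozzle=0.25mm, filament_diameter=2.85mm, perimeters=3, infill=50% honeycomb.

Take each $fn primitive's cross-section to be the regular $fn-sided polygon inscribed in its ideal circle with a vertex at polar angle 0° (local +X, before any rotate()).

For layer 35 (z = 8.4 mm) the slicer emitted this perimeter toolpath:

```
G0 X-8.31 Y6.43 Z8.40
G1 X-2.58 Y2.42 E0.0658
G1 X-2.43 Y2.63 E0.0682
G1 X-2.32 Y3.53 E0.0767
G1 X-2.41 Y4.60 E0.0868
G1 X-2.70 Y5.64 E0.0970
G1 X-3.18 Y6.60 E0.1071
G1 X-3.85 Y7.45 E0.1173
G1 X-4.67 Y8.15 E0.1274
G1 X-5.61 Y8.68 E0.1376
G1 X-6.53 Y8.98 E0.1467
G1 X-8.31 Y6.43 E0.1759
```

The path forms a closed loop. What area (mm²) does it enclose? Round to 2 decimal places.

19.57 mm²

Apply the shoelace formula to the sequence of (X, Y) vertices; enclosed area = 19.57 mm².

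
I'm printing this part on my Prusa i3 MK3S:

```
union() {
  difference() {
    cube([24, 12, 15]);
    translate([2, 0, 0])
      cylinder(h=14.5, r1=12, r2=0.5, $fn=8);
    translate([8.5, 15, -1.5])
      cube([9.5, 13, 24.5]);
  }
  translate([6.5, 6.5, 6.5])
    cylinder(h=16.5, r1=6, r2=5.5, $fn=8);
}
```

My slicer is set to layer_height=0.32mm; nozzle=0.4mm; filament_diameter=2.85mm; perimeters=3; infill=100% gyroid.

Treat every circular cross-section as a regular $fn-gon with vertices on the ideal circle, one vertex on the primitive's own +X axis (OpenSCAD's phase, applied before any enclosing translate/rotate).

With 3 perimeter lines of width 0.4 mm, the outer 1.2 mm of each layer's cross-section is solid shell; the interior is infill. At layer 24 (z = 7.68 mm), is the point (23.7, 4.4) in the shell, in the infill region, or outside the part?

At z = 7.68 mm: the cube is present — its section is the full 24×12 rectangle; the cone at (2, 0) (r1=12→r2=0.5) has section circumradius 5.909 here — a regular 8-gon; the cube at (8.5, 15) (footprint 9.5×13) is included at this height; Taking the first minus the rest: starting from the 24×12 cube, the cone at (2, 0) partially overlaps it — only the 35.68 mm² overlap (of its 98.76 mm²) is removed, clipping the outline; the 9.5×13 cube at (8.5, 15) misses the remaining region (no effect) — 1 connected region; the cone at (6.5, 6.5) (r1=6→r2=5.5) has section circumradius 5.964 here — a regular 8-gon; Merging all regions: the regions partially overlap (shared area 81.50 mm²), so overlapping operands fuse into one piece — 1 connected region. Overall, the cross-section is a single solid region. The nearest boundary edge runs (24.00, 12.00)→(24.00, 0.00); distance from the point to it = 0.30 mm. The point is inside the cross-section, 0.30 mm from the nearest boundary — within the 1.2 mm shell band (3 × 0.4).

shell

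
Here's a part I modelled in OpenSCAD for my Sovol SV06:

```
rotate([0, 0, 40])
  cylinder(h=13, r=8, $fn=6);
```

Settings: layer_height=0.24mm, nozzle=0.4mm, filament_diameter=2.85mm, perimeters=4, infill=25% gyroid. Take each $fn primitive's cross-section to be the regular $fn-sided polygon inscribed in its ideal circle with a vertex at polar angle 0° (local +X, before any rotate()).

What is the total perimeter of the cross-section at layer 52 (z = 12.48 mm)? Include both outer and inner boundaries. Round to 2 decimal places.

48.00 mm

At z = 12.48 mm: the r=8 cylinder contributes a regular 6-gon of circumradius 8 (perimeter = 2·6·8.000·sin(180°/6) = 48.00 mm); (whole slice rotated 40° about Z — lengths, areas and connectivity unchanged). Overall, the cross-section is a single solid region. Total boundary length (outer) = 48.00 mm.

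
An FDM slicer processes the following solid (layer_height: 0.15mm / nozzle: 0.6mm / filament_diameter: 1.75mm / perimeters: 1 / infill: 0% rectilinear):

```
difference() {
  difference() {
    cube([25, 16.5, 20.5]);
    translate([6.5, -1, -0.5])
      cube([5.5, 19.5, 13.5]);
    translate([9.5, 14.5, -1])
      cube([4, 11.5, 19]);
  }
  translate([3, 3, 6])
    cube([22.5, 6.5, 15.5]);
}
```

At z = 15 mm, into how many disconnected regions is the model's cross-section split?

1

At z = 15 mm: the cube is present — its section is the full 25×16.5 rectangle; the cube at (6.5, -1) is not intersected at this z (z outside [-0.5, 13]); the cube at (9.5, 14.5) is present — its section is the full 4×11.5 rectangle; Taking the first minus the rest: starting from the 25×16.5 cube, the 4×11.5 cube at (9.5, 14.5) partially overlaps it — only the 8.00 mm² overlap (of its 46.00 mm²) is removed, clipping the outline — 1 connected region; the cube at (3, 3) is present — its section is the full 22.5×6.5 rectangle; After the difference (first − rest): starting from that combined region, the 22.5×6.5 cube at (3, 3) partially overlaps it — only the 143.00 mm² overlap (of its 146.25 mm²) is removed, clipping the outline — 1 connected region. The result has 1 disconnected region.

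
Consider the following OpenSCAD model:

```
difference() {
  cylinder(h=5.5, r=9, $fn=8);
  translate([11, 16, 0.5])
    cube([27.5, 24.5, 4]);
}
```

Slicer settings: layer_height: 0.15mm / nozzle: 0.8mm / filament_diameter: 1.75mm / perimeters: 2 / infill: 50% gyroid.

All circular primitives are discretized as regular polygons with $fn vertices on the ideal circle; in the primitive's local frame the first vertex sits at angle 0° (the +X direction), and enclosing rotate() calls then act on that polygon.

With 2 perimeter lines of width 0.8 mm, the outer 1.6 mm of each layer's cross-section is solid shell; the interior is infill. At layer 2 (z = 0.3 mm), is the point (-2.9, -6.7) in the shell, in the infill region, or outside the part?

At z = 0.3 mm: the r=9 cylinder contributes a regular 8-gon of circumradius 9; the cube at (11, 16) is absent (z outside [0.5, 4.5]); After the difference (first − rest): none of the subtracted shapes is present at this height, so the r=9 cylinder is unchanged — 1 connected region. Overall, the cross-section is a single solid region. The nearest boundary edge runs (-6.36, -6.36)→(-0.00, -9.00); distance from the point to it = 1.02 mm. The point is inside the cross-section, 1.02 mm from the nearest boundary — within the 1.6 mm shell band (2 × 0.8).

shell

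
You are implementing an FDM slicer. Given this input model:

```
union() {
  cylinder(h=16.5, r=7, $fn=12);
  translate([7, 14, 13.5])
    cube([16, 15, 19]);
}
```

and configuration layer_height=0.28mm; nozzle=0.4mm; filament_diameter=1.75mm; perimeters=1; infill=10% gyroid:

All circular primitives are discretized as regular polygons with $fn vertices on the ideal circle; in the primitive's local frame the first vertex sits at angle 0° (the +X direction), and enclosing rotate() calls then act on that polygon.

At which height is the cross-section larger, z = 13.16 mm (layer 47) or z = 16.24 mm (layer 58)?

layer 58 (z = 16.24 mm)

Layer 47 (z = 13.16): the r=7 cylinder gives a regular 12-gon of circumradius 7 (constant along its height) (area = (12/2)·7.000²·sin(360°/12) = 147.00 mm²); the cube at (7, 14) is absent (z outside [13.5, 32.5]); Taking the union: only the r=7 cylinder is present, so the union is just that shape — area = 147.00 mm². So its area = 147.00 mm². Layer 58 (z = 16.24): the r=7 cylinder contributes a regular 12-gon of circumradius 7 (area = (12/2)·7.000²·sin(360°/12) = 147.00 mm²); the 16×15 cube at (7, 14) contributes its full rectangle (area 240.00 mm²); Taking the union: the 2 present regions are separate (no shared area or edge), so areas and boundary lengths simply add and each stays a separate island — area = 387.00 mm². So its area = 387.00 mm². Layer 58 is larger (387.00 vs 147.00 mm²).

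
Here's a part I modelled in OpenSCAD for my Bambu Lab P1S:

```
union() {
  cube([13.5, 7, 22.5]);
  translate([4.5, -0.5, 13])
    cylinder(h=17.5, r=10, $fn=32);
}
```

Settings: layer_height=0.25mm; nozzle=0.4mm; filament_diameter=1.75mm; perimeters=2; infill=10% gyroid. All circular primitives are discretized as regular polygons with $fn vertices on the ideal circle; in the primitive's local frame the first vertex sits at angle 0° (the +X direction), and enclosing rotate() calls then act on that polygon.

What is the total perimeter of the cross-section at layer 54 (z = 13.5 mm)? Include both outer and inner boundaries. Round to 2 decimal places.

At z = 13.5 mm: the 13.5×7 cube contributes its full rectangle (perimeter 41.00 mm); the r=10 cylinder at (4.5, -0.5) contributes a regular 32-gon of circumradius 10 (perimeter = 2·32·10.000·sin(180°/32) = 62.73 mm); Combining (union): the regions partially overlap (shared area 91.14 mm²), so the edge portions inside another operand are dropped and the merged outline is re-measured after clipping — boundary = 64.32 mm. Overall, the cross-section is a single solid region. Total boundary length (outer) = 64.32 mm.

64.32 mm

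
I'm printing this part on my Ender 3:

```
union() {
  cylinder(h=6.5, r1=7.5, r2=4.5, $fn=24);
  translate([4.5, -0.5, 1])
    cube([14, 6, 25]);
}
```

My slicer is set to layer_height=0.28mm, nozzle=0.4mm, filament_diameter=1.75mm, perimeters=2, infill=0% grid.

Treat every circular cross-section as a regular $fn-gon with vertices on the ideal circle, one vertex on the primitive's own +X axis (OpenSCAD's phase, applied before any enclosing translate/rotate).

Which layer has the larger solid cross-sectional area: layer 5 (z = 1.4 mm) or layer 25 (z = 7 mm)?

Layer 5 (z = 1.4): the cone (r1=7.5→r2=4.5) has section circumradius 6.854 here — a regular 24-gon (area = (24/2)·6.854²·sin(360°/24) = 145.90 mm²); the cube at (4.5, -0.5) (footprint 14×6) is included at this height (area 84.00 mm²); Taking the union: the regions partially overlap — summed areas 229.90 mm² minus the doubly-counted overlap 9.38 mm² gives 220.52 mm² — area = 220.52 mm². So its area = 220.52 mm². Layer 25 (z = 7): the cone is not intersected at this z (z outside [0, 6.5]); the 14×6 cube at (4.5, -0.5) contributes its full rectangle (area 84.00 mm²); Taking the union: only the 14×6 cube at (4.5, -0.5) is present, so the union is just that shape — area = 84.00 mm². So its area = 84.00 mm². Layer 5 is larger (220.52 vs 84.00 mm²).

layer 5 (z = 1.4 mm)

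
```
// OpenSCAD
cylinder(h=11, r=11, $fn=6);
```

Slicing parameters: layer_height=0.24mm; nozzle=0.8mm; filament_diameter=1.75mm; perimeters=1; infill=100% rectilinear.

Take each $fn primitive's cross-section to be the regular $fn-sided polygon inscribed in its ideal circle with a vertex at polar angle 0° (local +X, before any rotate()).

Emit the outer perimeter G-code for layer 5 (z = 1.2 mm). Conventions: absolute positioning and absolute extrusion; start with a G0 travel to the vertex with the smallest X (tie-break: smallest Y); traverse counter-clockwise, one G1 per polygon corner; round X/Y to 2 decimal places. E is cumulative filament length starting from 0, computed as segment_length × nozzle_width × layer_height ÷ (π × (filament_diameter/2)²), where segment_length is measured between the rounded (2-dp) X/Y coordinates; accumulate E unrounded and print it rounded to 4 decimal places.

At z = 1.2 mm: the r=11 cylinder gives a regular 6-gon of circumradius 11 (constant along its height). The outline is a single polygon with 6 vertices. Extrusion per mm of travel: 0.8 × 0.24 / (π × 0.875²) = 0.079824. Accumulating E over each segment gives final E = 5.2694.

G0 X-11.00 Y0.00 Z1.20
G1 X-5.50 Y-9.53 E0.8783
G1 X5.50 Y-9.53 E1.7564
G1 X11.00 Y0.00 E2.6347
G1 X5.50 Y9.53 E3.5130
G1 X-5.50 Y9.53 E4.3911
G1 X-11.00 Y0.00 E5.2694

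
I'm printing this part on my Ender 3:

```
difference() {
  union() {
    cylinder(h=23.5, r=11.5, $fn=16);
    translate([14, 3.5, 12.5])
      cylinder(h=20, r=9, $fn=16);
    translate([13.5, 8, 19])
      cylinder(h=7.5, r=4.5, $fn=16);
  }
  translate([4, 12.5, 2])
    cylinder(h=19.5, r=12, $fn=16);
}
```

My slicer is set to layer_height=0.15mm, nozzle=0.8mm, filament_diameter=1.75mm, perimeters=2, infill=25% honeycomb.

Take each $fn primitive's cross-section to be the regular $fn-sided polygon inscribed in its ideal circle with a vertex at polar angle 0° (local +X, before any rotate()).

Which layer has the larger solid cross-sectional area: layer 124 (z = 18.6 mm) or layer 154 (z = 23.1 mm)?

layer 154 (z = 23.1 mm)

Layer 124 (z = 18.6): the r=11.5 cylinder gives a regular 16-gon of circumradius 11.5 (constant along its height) (area = (16/2)·11.500²·sin(360°/16) = 404.88 mm²); the r=9 cylinder at (14, 3.5) contributes a regular 16-gon of circumradius 9 (area = (16/2)·9.000²·sin(360°/16) = 247.98 mm²); the cylinder at (13.5, 8) is not intersected at this z (z outside [19, 26.5]); Merging all regions: the regions partially overlap — summed areas 652.86 mm² minus the doubly-counted overlap 56.12 mm² gives 596.74 mm² — area = 596.74 mm²; the r=12 cylinder at (4, 12.5) gives a regular 16-gon of circumradius 12 (constant along its height) (area = (16/2)·12.000²·sin(360°/16) = 440.85 mm²); Subtracting the remaining from the first: starting from the result so far (596.74 mm²), the r=12 cylinder at (4, 12.5) partially overlaps it — only the 182.78 mm² overlap (of its 440.85 mm²) is removed, clipping the outline — area = 413.96 mm². So its area = 413.96 mm². Layer 154 (z = 23.1): the cylinder: section is a regular 16-gon, circumradius r=11.5 (area = (16/2)·11.500²·sin(360°/16) = 404.88 mm²); the cylinder at (14, 3.5): section is a regular 16-gon, circumradius r=9 (area = (16/2)·9.000²·sin(360°/16) = 247.98 mm²); the cylinder at (13.5, 8): section is a regular 16-gon, circumradius r=4.5 (area = (16/2)·4.500²·sin(360°/16) = 61.99 mm²); Taking the union: the regions partially overlap — summed areas 714.85 mm² minus the doubly-counted overlap 117.92 mm² gives 596.93 mm² — area = 596.93 mm²; the cylinder at (4, 12.5) does not reach this height (z outside [2, 21.5]); After the difference (first − rest): none of the subtracted shapes is present at this height, so the result so far is unchanged — area = 596.93 mm². So its area = 596.93 mm². Layer 154 is larger (596.93 vs 413.96 mm²).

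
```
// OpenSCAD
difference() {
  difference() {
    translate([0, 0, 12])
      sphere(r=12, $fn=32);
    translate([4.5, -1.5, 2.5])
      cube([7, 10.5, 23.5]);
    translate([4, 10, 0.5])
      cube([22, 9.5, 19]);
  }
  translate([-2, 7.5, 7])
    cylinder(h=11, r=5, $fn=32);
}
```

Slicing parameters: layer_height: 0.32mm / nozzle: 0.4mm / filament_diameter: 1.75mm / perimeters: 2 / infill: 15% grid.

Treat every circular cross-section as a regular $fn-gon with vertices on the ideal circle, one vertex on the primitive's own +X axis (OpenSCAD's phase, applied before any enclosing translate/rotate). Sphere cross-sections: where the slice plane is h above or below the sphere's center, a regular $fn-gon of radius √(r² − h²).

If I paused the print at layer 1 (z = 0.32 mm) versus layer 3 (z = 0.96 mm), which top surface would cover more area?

Layer 1 (z = 0.32): the r=12 sphere slices to a regular 32-gon of circumradius 2.753 (√(r²−h²) with h=11.68 from center) (area = (32/2)·2.753²·sin(360°/32) = 23.65 mm²); the cube at (4.5, -1.5) is absent (z outside [2.5, 26]); the cube at (4, 10) is not intersected at this z (z outside [0.5, 19.5]); Taking the first minus the rest: none of the subtracted shapes is present at this height, so the r=12 sphere is unchanged — area = 23.65 mm²; the cylinder at (-2, 7.5) is absent (z outside [7, 18]); Subtracting the remaining from the first: none of the subtracted shapes is present at this height, so that combined region is unchanged — area = 23.65 mm². So its area = 23.65 mm². Layer 3 (z = 0.96): the r=12 sphere slices to a regular 32-gon of circumradius 4.703 (√(r²−h²) with h=11.04 from center) (area = (32/2)·4.703²·sin(360°/32) = 69.04 mm²); the cube at (4.5, -1.5) is absent (z outside [2.5, 26]); the cube at (4, 10) (footprint 22×9.5) is included at this height (area 209.00 mm²); After the difference (first − rest): starting from the r=12 sphere (69.04 mm²), the 22×9.5 cube at (4, 10) misses the remaining region (no effect) — area = 69.04 mm²; the cylinder at (-2, 7.5) is not intersected at this z (z outside [7, 18]); After the difference (first − rest): none of the subtracted shapes is present at this height, so that combined region is unchanged — area = 69.04 mm². So its area = 69.04 mm². Layer 3 is larger (69.04 vs 23.65 mm²).

layer 3 (z = 0.96 mm)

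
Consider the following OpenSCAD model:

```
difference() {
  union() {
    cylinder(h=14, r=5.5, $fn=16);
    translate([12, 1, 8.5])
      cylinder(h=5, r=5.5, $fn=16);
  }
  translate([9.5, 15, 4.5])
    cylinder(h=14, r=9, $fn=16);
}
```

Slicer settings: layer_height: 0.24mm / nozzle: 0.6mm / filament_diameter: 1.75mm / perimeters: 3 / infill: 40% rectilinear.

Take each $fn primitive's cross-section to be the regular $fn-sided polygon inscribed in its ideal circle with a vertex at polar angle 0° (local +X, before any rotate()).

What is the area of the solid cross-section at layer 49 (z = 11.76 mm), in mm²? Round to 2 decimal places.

At z = 11.76 mm: the cylinder: section is a regular 16-gon, circumradius r=5.5 (area = (16/2)·5.500²·sin(360°/16) = 92.61 mm²); the r=5.5 cylinder at (12, 1) gives a regular 16-gon of circumradius 5.5 (constant along its height) (area = (16/2)·5.500²·sin(360°/16) = 92.61 mm²); Merging all regions: the 2 present regions are separate (no shared area or edge), so areas and boundary lengths simply add and each stays a separate island — area = 185.22 mm²; the cylinder at (9.5, 15): section is a regular 16-gon, circumradius r=9 (area = (16/2)·9.000²·sin(360°/16) = 247.98 mm²); Taking the first minus the rest: starting from that combined region (185.22 mm²), the r=9 cylinder at (9.5, 15) partially overlaps it — only the 0.01 mm² overlap (of its 247.98 mm²) is removed, clipping the outline — area = 185.21 mm². Overall, the cross-section has 2 separate islands. Net area = 185.21 mm².

185.21 mm²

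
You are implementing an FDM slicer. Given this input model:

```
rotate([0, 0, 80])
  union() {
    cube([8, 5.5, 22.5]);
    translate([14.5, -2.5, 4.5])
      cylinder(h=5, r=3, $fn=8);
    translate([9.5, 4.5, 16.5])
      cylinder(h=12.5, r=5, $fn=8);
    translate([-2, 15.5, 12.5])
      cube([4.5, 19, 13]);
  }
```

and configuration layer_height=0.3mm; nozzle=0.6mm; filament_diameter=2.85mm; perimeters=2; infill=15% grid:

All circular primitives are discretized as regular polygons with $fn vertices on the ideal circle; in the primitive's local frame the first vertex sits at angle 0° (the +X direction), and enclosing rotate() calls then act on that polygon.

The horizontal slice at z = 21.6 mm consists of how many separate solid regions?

At z = 21.6 mm: the cube (footprint 8×5.5) is included at this height; the cylinder at (14.5, -2.5) does not reach this height (z outside [4.5, 9.5]); the cylinder at (9.5, 4.5): section is a regular 8-gon, circumradius r=5; the cube at (-2, 15.5) (footprint 4.5×19) is included at this height; Combining (union): the regions partially overlap (shared area 13.94 mm²), so overlapping operands fuse into one piece — 2 connected regions; (rotated 80° about Z; rotation is an isometry so areas/perimeters/island counts are preserved). The result has 2 disconnected regions.

2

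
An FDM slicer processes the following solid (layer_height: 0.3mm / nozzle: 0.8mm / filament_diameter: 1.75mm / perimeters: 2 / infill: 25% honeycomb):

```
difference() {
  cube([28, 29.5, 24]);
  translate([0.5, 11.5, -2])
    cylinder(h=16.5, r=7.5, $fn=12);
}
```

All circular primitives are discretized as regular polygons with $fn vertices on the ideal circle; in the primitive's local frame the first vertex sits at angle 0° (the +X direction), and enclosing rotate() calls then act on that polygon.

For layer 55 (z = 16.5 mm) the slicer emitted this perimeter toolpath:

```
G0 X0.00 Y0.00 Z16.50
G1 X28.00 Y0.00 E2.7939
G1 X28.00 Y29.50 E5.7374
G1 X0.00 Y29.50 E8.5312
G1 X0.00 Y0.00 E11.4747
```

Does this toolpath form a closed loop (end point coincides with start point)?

yes

Start point (G0): (0.00, 0.00). End point (last G1): the path returns to the start — closed.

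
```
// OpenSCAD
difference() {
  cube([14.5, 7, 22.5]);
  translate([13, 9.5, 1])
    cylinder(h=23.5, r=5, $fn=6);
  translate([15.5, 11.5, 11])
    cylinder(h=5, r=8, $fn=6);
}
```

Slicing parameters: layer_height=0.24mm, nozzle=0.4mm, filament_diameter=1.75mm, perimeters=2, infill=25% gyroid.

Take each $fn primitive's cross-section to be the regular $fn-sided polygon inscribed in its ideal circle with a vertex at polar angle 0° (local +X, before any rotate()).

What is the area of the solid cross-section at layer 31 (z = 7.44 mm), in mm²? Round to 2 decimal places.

93.21 mm²

At z = 7.44 mm: the cube (footprint 14.5×7) is included at this height (area 101.50 mm²); the r=5 cylinder at (13, 9.5) contributes a regular 6-gon of circumradius 5 (area = (6/2)·5.000²·sin(360°/6) = 64.95 mm²); the cylinder at (15.5, 11.5) is absent (z outside [11, 16]); After the difference (first − rest): starting from the 14.5×7 cube (101.50 mm²), the r=5 cylinder at (13, 9.5) partially overlaps it — only the 8.29 mm² overlap (of its 64.95 mm²) is removed, clipping the outline — area = 93.21 mm². Overall, the cross-section is a single solid region. Net area = 93.21 mm².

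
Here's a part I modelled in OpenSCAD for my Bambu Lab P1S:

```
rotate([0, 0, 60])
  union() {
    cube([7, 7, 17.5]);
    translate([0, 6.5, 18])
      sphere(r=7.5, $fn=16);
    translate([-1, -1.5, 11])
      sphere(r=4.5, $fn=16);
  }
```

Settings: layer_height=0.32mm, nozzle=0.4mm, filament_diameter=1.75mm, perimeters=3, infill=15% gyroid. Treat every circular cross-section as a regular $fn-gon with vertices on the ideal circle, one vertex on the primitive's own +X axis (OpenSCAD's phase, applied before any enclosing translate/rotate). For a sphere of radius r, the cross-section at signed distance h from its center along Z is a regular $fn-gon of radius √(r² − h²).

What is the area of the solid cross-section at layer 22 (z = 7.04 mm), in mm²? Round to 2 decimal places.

62.89 mm²

At z = 7.04 mm: the cube (footprint 7×7) is included at this height (area 49.00 mm²); the sphere at (0, 6.5) does not reach this height (|z−center|=10.960 > r=7.5); the sphere at (-1, -1.5): section is a regular 16-gon, circumradius = √(r²−h²) = √(4.5²−3.96²) = 2.137 (area = (16/2)·2.137²·sin(360°/16) = 13.99 mm²); Taking the union: the regions partially overlap — summed areas 62.99 mm² minus the doubly-counted overlap 0.09 mm² gives 62.89 mm² — area = 62.89 mm²; (whole slice rotated 60° about Z — lengths, areas and connectivity unchanged). Overall, the cross-section is a single solid region. Net area = 62.89 mm².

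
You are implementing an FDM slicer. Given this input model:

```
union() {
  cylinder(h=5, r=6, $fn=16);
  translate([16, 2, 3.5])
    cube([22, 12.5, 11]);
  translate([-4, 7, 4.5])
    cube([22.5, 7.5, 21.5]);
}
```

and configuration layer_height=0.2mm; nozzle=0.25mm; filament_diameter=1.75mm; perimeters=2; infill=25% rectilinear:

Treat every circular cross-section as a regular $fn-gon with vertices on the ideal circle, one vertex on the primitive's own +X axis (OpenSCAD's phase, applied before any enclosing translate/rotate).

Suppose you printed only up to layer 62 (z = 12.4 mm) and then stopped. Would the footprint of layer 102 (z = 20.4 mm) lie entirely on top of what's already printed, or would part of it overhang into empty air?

Compare the two slices. At z = 12.4: the cylinder is absent (z outside [0, 5]); the cube at (16, 2) is present — its section is the full 22×12.5 rectangle (area 275.00 mm²); the 22.5×7.5 cube at (-4, 7) contributes its full rectangle (area 168.75 mm²); Taking the union: the regions partially overlap — summed areas 443.75 mm² minus the doubly-counted overlap 18.75 mm² gives 425.00 mm² — area = 425.00 mm². At z = 20.4: the cylinder does not reach this height (z outside [0, 5]); the cube at (16, 2) is not intersected at this z (z outside [3.5, 14.5]); the cube at (-4, 7) is present — its section is the full 22.5×7.5 rectangle (area 168.75 mm²); Combining (union): only the 22.5×7.5 cube at (-4, 7) is present, so the union is just that shape — area = 168.75 mm². Checking containment: the cross-section at z = 20.4 is a subset of the cross-section at z = 12.4.

entirely on top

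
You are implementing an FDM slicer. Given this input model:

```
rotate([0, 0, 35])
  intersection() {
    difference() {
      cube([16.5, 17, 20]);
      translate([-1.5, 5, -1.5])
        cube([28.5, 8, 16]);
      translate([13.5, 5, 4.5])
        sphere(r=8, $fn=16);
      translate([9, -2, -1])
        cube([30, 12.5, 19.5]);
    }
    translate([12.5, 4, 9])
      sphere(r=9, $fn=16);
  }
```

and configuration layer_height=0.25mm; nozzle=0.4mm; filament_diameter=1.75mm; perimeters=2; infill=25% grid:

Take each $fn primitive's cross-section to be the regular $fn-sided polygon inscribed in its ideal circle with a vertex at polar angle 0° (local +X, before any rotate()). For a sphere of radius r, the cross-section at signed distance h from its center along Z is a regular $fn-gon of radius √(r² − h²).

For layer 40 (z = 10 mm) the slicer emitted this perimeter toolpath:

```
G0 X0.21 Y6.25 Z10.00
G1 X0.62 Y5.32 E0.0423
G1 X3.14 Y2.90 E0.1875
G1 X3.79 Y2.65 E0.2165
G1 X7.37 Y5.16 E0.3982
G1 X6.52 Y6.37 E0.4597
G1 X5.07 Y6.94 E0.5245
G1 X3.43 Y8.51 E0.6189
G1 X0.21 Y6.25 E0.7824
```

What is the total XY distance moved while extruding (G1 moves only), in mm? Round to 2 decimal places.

18.82 mm

Sum the Euclidean lengths of each G1 segment: total = 18.82 mm.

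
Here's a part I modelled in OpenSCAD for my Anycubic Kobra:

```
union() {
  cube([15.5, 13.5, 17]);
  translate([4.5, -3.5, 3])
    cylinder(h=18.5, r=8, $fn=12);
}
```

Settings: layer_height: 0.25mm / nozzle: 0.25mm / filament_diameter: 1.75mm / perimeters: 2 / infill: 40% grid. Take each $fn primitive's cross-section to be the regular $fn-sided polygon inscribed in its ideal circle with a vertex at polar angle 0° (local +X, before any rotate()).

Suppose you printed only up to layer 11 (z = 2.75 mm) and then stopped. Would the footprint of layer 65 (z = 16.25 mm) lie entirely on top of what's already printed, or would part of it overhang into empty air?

Compare the two slices. At z = 2.75: the cube is present — its section is the full 15.5×13.5 rectangle (area 209.25 mm²); the cylinder at (4.5, -3.5) is absent (z outside [3, 21.5]); Taking the union: only the 15.5×13.5 cube is present, so the union is just that shape — area = 209.25 mm². At z = 16.25: the cube (footprint 15.5×13.5) is included at this height (area 209.25 mm²); the r=8 cylinder at (4.5, -3.5) gives a regular 12-gon of circumradius 8 (constant along its height) (area = (12/2)·8.000²·sin(360°/12) = 192.00 mm²); Combining (union): the regions partially overlap — summed areas 401.25 mm² minus the doubly-counted overlap 39.09 mm² gives 362.16 mm² — area = 362.16 mm². Checking containment: at z = 16.25 the cross-section extends beyond the z = 2.75 cross-section by about 152.91 mm².

part overhangs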